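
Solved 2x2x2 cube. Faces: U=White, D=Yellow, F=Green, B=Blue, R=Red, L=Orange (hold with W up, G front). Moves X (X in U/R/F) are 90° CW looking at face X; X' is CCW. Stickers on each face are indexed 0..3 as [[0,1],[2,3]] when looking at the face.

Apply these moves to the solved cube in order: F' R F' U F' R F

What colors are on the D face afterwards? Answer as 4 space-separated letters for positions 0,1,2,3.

Answer: R W Y O

Derivation:
After move 1 (F'): F=GGGG U=WWRR R=YRYR D=OOYY L=OWOW
After move 2 (R): R=YYRR U=WGRG F=GOGY D=OBYB B=RBWB
After move 3 (F'): F=OYGG U=WGYR R=BYOR D=WWYB L=OGOR
After move 4 (U): U=YWRG F=BYGG R=RBOR B=OGWB L=OYOR
After move 5 (F'): F=YGBG U=YWRO R=WBWR D=YRYB L=OGOR
After move 6 (R): R=WWRB U=YGRG F=YRBB D=YWYO B=OGWB
After move 7 (F): F=BYBR U=YGRG R=RWGB D=RWYO L=OYOW
Query: D face = RWYO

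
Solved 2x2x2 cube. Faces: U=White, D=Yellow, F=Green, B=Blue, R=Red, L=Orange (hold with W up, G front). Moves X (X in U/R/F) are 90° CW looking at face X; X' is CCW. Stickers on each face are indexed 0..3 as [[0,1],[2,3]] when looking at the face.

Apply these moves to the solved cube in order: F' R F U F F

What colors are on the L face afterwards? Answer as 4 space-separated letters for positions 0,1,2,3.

Answer: G G O R

Derivation:
After move 1 (F'): F=GGGG U=WWRR R=YRYR D=OOYY L=OWOW
After move 2 (R): R=YYRR U=WGRG F=GOGY D=OBYB B=RBWB
After move 3 (F): F=GGYO U=WGWW R=RYGR D=RYYB L=OOOB
After move 4 (U): U=WWWG F=RYYO R=RBGR B=OOWB L=GGOB
After move 5 (F): F=YROY U=WWBG R=WBGR D=GRYB L=GROY
After move 6 (F): F=OYYR U=WWYR R=BBGR D=GWYB L=GGOR
Query: L face = GGOR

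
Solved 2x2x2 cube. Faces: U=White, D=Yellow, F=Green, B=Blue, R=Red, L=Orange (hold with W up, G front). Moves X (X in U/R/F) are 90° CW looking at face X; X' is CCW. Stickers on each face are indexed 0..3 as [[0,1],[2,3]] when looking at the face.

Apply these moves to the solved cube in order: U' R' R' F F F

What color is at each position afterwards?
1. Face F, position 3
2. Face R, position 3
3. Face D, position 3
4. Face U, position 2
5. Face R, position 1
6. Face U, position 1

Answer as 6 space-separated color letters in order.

Answer: G G W R R Y

Derivation:
After move 1 (U'): U=WWWW F=OOGG R=GGRR B=RRBB L=BBOO
After move 2 (R'): R=GRGR U=WBWR F=OWGW D=YOYG B=YRYB
After move 3 (R'): R=RRGG U=WYWY F=OBGR D=YWYW B=GROB
After move 4 (F): F=GORB U=WYOB R=WRYG D=GRYW L=BYOW
After move 5 (F): F=RGBO U=WYWY R=ORBG D=YWYW L=BGOR
After move 6 (F): F=BROG U=WYRG R=WRYG D=BOYW L=BYOW
Query 1: F[3] = G
Query 2: R[3] = G
Query 3: D[3] = W
Query 4: U[2] = R
Query 5: R[1] = R
Query 6: U[1] = Y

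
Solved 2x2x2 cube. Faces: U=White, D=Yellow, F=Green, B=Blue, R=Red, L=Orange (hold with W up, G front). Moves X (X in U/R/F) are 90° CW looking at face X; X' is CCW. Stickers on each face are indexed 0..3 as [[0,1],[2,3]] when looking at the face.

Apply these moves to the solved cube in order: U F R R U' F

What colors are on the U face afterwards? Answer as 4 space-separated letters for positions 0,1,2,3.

Answer: B Y Y O

Derivation:
After move 1 (U): U=WWWW F=RRGG R=BBRR B=OOBB L=GGOO
After move 2 (F): F=GRGR U=WWOG R=WBWR D=RBYY L=GYOY
After move 3 (R): R=WWRB U=WROR F=GBGY D=RBYO B=GOWB
After move 4 (R): R=RWBW U=WBOY F=GBGO D=RWYG B=RORB
After move 5 (U'): U=BYWO F=GYGO R=GBBW B=RWRB L=ROOY
After move 6 (F): F=GGOY U=BYYO R=WBOW D=BGYG L=RROW
Query: U face = BYYO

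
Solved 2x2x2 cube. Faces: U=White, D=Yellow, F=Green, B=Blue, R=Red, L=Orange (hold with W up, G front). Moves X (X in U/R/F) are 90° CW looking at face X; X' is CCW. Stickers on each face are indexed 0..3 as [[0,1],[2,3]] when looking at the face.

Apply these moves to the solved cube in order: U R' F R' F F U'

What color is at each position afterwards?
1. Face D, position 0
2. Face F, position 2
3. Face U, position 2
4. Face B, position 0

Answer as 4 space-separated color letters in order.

Answer: Y B W R

Derivation:
After move 1 (U): U=WWWW F=RRGG R=BBRR B=OOBB L=GGOO
After move 2 (R'): R=BRBR U=WBWO F=RWGW D=YRYG B=YOYB
After move 3 (F): F=GRWW U=WBOG R=WROR D=BBYG L=GYOR
After move 4 (R'): R=RRWO U=WYOY F=GBWG D=BRYW B=GOBB
After move 5 (F): F=WGGB U=WYRY R=ORYO D=WRYW L=GBOR
After move 6 (F): F=GWBG U=WYRB R=RRYO D=YOYW L=GWOR
After move 7 (U'): U=YBWR F=GWBG R=GWYO B=RRBB L=GOOR
Query 1: D[0] = Y
Query 2: F[2] = B
Query 3: U[2] = W
Query 4: B[0] = R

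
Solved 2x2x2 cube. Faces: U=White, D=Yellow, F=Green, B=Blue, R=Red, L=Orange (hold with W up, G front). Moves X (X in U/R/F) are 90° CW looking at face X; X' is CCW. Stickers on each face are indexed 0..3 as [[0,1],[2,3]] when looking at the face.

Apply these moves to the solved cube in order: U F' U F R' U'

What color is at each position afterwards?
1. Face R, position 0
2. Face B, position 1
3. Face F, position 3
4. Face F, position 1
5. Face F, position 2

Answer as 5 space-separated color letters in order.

After move 1 (U): U=WWWW F=RRGG R=BBRR B=OOBB L=GGOO
After move 2 (F'): F=RGRG U=WWBR R=YBYR D=GOYY L=GWOW
After move 3 (U): U=BWRW F=YBRG R=OOYR B=GWBB L=RGOW
After move 4 (F): F=RYGB U=BWWG R=ROWR D=YOYY L=RGOO
After move 5 (R'): R=ORRW U=BBWG F=RWGG D=YYYB B=YWOB
After move 6 (U'): U=BGBW F=RGGG R=RWRW B=OROB L=YWOO
Query 1: R[0] = R
Query 2: B[1] = R
Query 3: F[3] = G
Query 4: F[1] = G
Query 5: F[2] = G

Answer: R R G G G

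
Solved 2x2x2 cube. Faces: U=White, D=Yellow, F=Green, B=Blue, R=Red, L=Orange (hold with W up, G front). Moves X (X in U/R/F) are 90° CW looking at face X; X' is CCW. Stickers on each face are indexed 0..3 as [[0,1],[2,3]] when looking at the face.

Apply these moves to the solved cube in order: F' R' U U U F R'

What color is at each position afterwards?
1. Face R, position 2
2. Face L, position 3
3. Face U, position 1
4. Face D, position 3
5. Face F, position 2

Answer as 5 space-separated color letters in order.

Answer: W G O W R

Derivation:
After move 1 (F'): F=GGGG U=WWRR R=YRYR D=OOYY L=OWOW
After move 2 (R'): R=RRYY U=WBRB F=GWGR D=OGYG B=YBOB
After move 3 (U): U=RWBB F=RRGR R=YBYY B=OWOB L=GWOW
After move 4 (U): U=BRBW F=YBGR R=OWYY B=GWOB L=RROW
After move 5 (U): U=BBWR F=OWGR R=GWYY B=RROB L=YBOW
After move 6 (F): F=GORW U=BBWB R=WWRY D=YGYG L=YOOG
After move 7 (R'): R=WYWR U=BOWR F=GBRB D=YOYW B=GRGB
Query 1: R[2] = W
Query 2: L[3] = G
Query 3: U[1] = O
Query 4: D[3] = W
Query 5: F[2] = R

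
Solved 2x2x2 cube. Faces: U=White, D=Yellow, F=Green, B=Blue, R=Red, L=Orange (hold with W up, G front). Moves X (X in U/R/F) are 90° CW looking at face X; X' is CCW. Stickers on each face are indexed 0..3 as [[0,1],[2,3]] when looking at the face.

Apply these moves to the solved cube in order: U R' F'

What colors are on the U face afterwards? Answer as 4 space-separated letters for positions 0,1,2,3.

Answer: W B B B

Derivation:
After move 1 (U): U=WWWW F=RRGG R=BBRR B=OOBB L=GGOO
After move 2 (R'): R=BRBR U=WBWO F=RWGW D=YRYG B=YOYB
After move 3 (F'): F=WWRG U=WBBB R=RRYR D=GOYG L=GOOW
Query: U face = WBBB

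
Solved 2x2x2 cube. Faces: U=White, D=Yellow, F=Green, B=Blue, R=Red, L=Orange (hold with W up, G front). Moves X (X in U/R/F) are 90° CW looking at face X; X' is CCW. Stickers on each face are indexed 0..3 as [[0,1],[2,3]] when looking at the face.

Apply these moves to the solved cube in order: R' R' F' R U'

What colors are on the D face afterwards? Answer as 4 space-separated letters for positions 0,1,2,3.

After move 1 (R'): R=RRRR U=WBWB F=GWGW D=YGYG B=YBYB
After move 2 (R'): R=RRRR U=WYWY F=GBGB D=YWYW B=GBGB
After move 3 (F'): F=BBGG U=WYRR R=WRYR D=OOYW L=OYOW
After move 4 (R): R=YWRR U=WBRG F=BOGW D=OGYG B=RBYB
After move 5 (U'): U=BGWR F=OYGW R=BORR B=YWYB L=RBOW
Query: D face = OGYG

Answer: O G Y G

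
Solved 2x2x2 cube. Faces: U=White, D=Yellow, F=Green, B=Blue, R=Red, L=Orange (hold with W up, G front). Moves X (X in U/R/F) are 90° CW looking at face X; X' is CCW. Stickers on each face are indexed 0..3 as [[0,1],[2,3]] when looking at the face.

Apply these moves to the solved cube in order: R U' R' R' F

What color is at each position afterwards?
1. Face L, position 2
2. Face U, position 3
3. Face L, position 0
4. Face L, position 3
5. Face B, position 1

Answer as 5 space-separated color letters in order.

Answer: O B W G R

Derivation:
After move 1 (R): R=RRRR U=WGWG F=GYGY D=YBYB B=WBWB
After move 2 (U'): U=GGWW F=OOGY R=GYRR B=RRWB L=WBOO
After move 3 (R'): R=YRGR U=GWWR F=OGGW D=YOYY B=BRBB
After move 4 (R'): R=RRYG U=GBWB F=OWGR D=YGYW B=YROB
After move 5 (F): F=GORW U=GBOB R=WRBG D=YRYW L=WYOG
Query 1: L[2] = O
Query 2: U[3] = B
Query 3: L[0] = W
Query 4: L[3] = G
Query 5: B[1] = R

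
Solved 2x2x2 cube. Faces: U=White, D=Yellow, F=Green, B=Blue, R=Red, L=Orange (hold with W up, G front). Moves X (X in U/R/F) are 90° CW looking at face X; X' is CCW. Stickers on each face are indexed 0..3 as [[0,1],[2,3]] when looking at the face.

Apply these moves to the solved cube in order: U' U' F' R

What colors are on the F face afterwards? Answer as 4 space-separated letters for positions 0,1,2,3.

After move 1 (U'): U=WWWW F=OOGG R=GGRR B=RRBB L=BBOO
After move 2 (U'): U=WWWW F=BBGG R=OORR B=GGBB L=RROO
After move 3 (F'): F=BGBG U=WWOR R=YOYR D=ROYY L=RWOW
After move 4 (R): R=YYRO U=WGOG F=BOBY D=RBYG B=RGWB
Query: F face = BOBY

Answer: B O B Y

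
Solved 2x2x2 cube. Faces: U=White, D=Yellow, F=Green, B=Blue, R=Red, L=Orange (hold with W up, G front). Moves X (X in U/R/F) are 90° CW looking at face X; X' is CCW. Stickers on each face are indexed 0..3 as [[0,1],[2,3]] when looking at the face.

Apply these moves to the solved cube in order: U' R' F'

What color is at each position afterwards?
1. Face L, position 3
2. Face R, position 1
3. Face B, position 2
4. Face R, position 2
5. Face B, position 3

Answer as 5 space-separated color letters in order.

Answer: W R Y Y B

Derivation:
After move 1 (U'): U=WWWW F=OOGG R=GGRR B=RRBB L=BBOO
After move 2 (R'): R=GRGR U=WBWR F=OWGW D=YOYG B=YRYB
After move 3 (F'): F=WWOG U=WBGG R=ORYR D=BOYG L=BROW
Query 1: L[3] = W
Query 2: R[1] = R
Query 3: B[2] = Y
Query 4: R[2] = Y
Query 5: B[3] = B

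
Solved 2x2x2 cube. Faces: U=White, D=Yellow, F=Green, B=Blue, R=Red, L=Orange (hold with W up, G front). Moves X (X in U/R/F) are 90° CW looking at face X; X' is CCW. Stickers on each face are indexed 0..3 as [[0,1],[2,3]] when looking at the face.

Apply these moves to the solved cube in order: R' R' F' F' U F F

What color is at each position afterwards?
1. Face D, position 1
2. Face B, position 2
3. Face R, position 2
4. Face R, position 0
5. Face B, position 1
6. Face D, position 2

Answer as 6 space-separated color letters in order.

After move 1 (R'): R=RRRR U=WBWB F=GWGW D=YGYG B=YBYB
After move 2 (R'): R=RRRR U=WYWY F=GBGB D=YWYW B=GBGB
After move 3 (F'): F=BBGG U=WYRR R=WRYR D=OOYW L=OYOW
After move 4 (F'): F=BGBG U=WYWY R=OROR D=YWYW L=OROR
After move 5 (U): U=WWYY F=ORBG R=GBOR B=ORGB L=BGOR
After move 6 (F): F=BOGR U=WWRG R=YBYR D=OGYW L=BYOW
After move 7 (F): F=GBRO U=WWWY R=RBGR D=YYYW L=BOOG
Query 1: D[1] = Y
Query 2: B[2] = G
Query 3: R[2] = G
Query 4: R[0] = R
Query 5: B[1] = R
Query 6: D[2] = Y

Answer: Y G G R R Y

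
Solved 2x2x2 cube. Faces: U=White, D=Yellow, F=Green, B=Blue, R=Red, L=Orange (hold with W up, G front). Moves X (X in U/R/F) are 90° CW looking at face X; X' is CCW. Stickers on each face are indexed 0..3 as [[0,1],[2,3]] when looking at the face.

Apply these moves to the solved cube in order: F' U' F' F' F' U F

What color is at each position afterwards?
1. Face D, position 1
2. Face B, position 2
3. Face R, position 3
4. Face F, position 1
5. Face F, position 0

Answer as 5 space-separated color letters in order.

After move 1 (F'): F=GGGG U=WWRR R=YRYR D=OOYY L=OWOW
After move 2 (U'): U=WRWR F=OWGG R=GGYR B=YRBB L=BBOW
After move 3 (F'): F=WGOG U=WRGY R=OGOR D=BWYY L=BROW
After move 4 (F'): F=GGWO U=WROO R=WGBR D=RWYY L=BYOG
After move 5 (F'): F=GOGW U=WRWB R=WGRR D=YGYY L=BOOO
After move 6 (U): U=WWBR F=WGGW R=YRRR B=BOBB L=GOOO
After move 7 (F): F=GWWG U=WWOO R=BRRR D=RYYY L=GYOG
Query 1: D[1] = Y
Query 2: B[2] = B
Query 3: R[3] = R
Query 4: F[1] = W
Query 5: F[0] = G

Answer: Y B R W G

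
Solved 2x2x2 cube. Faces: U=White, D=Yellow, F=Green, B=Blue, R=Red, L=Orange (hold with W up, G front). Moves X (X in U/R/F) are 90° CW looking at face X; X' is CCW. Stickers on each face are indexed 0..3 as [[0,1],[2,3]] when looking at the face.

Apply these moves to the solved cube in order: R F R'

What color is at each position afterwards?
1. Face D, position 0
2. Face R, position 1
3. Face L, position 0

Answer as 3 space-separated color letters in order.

After move 1 (R): R=RRRR U=WGWG F=GYGY D=YBYB B=WBWB
After move 2 (F): F=GGYY U=WGOO R=WRGR D=RRYB L=OYOB
After move 3 (R'): R=RRWG U=WWOW F=GGYO D=RGYY B=BBRB
Query 1: D[0] = R
Query 2: R[1] = R
Query 3: L[0] = O

Answer: R R O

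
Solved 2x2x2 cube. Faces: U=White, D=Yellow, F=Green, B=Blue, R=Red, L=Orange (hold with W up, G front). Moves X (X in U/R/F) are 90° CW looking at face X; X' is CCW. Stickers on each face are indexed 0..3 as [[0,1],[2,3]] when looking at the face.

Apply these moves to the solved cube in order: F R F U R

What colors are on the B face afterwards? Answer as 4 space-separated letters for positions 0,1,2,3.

Answer: G R W B

Derivation:
After move 1 (F): F=GGGG U=WWOO R=WRWR D=RRYY L=OYOY
After move 2 (R): R=WWRR U=WGOG F=GRGY D=RBYB B=OBWB
After move 3 (F): F=GGYR U=WGYY R=OWGR D=RWYB L=OROB
After move 4 (U): U=YWYG F=OWYR R=OBGR B=ORWB L=GGOB
After move 5 (R): R=GORB U=YWYR F=OWYB D=RWYO B=GRWB
Query: B face = GRWB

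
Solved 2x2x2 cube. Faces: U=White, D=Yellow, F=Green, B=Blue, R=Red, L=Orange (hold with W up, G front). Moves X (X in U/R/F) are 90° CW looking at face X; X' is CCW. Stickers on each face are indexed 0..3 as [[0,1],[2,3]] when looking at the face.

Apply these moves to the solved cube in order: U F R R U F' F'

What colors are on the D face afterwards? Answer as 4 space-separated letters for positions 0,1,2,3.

Answer: B Y Y G

Derivation:
After move 1 (U): U=WWWW F=RRGG R=BBRR B=OOBB L=GGOO
After move 2 (F): F=GRGR U=WWOG R=WBWR D=RBYY L=GYOY
After move 3 (R): R=WWRB U=WROR F=GBGY D=RBYO B=GOWB
After move 4 (R): R=RWBW U=WBOY F=GBGO D=RWYG B=RORB
After move 5 (U): U=OWYB F=RWGO R=ROBW B=GYRB L=GBOY
After move 6 (F'): F=WORG U=OWRB R=WORW D=BYYG L=GBOY
After move 7 (F'): F=OGWR U=OWWR R=YOBW D=BYYG L=GBOR
Query: D face = BYYG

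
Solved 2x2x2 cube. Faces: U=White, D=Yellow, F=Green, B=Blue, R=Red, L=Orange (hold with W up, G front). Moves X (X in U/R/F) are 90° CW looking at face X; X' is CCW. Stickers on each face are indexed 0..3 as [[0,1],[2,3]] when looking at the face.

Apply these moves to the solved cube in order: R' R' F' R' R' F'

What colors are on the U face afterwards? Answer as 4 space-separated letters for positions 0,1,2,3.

After move 1 (R'): R=RRRR U=WBWB F=GWGW D=YGYG B=YBYB
After move 2 (R'): R=RRRR U=WYWY F=GBGB D=YWYW B=GBGB
After move 3 (F'): F=BBGG U=WYRR R=WRYR D=OOYW L=OYOW
After move 4 (R'): R=RRWY U=WGRG F=BYGR D=OBYG B=WBOB
After move 5 (R'): R=RYRW U=WORW F=BGGG D=OYYR B=GBBB
After move 6 (F'): F=GGBG U=WORR R=YYOW D=YWYR L=OWOR
Query: U face = WORR

Answer: W O R R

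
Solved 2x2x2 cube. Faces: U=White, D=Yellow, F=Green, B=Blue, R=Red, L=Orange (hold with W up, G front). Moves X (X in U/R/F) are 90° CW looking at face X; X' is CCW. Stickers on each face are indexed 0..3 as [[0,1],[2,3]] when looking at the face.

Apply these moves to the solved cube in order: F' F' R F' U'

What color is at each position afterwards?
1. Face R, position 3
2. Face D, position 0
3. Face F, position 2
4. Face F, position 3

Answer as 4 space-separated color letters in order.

Answer: R R G G

Derivation:
After move 1 (F'): F=GGGG U=WWRR R=YRYR D=OOYY L=OWOW
After move 2 (F'): F=GGGG U=WWYY R=OROR D=WWYY L=OROR
After move 3 (R): R=OORR U=WGYG F=GWGY D=WBYB B=YBWB
After move 4 (F'): F=WYGG U=WGOR R=BOWR D=RRYB L=OGOY
After move 5 (U'): U=GRWO F=OGGG R=WYWR B=BOWB L=YBOY
Query 1: R[3] = R
Query 2: D[0] = R
Query 3: F[2] = G
Query 4: F[3] = G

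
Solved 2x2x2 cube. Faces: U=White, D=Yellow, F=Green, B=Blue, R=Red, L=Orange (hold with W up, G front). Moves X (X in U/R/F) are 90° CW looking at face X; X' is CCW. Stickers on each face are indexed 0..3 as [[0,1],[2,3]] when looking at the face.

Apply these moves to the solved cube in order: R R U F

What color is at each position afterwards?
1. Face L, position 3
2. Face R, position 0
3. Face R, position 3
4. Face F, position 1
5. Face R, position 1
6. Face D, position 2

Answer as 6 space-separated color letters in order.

Answer: W Y R R B Y

Derivation:
After move 1 (R): R=RRRR U=WGWG F=GYGY D=YBYB B=WBWB
After move 2 (R): R=RRRR U=WYWY F=GBGB D=YWYW B=GBGB
After move 3 (U): U=WWYY F=RRGB R=GBRR B=OOGB L=GBOO
After move 4 (F): F=GRBR U=WWOB R=YBYR D=RGYW L=GYOW
Query 1: L[3] = W
Query 2: R[0] = Y
Query 3: R[3] = R
Query 4: F[1] = R
Query 5: R[1] = B
Query 6: D[2] = Y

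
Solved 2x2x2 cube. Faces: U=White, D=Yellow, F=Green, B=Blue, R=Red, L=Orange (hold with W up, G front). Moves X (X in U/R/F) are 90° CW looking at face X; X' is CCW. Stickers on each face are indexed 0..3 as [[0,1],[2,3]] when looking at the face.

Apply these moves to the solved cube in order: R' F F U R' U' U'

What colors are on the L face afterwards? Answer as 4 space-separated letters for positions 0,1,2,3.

After move 1 (R'): R=RRRR U=WBWB F=GWGW D=YGYG B=YBYB
After move 2 (F): F=GGWW U=WBOO R=WRBR D=RRYG L=OYOG
After move 3 (F): F=WGWG U=WBGY R=OROR D=BWYG L=OROR
After move 4 (U): U=GWYB F=ORWG R=YBOR B=ORYB L=WGOR
After move 5 (R'): R=BRYO U=GYYO F=OWWB D=BRYG B=GRWB
After move 6 (U'): U=YOGY F=WGWB R=OWYO B=BRWB L=GROR
After move 7 (U'): U=OYYG F=GRWB R=WGYO B=OWWB L=BROR
Query: L face = BROR

Answer: B R O R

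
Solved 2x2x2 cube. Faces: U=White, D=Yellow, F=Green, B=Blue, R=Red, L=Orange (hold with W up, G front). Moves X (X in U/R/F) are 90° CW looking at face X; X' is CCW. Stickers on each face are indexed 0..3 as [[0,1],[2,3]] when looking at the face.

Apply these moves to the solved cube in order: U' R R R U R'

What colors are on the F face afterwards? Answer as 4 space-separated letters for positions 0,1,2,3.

Answer: G W G B

Derivation:
After move 1 (U'): U=WWWW F=OOGG R=GGRR B=RRBB L=BBOO
After move 2 (R): R=RGRG U=WOWG F=OYGY D=YBYR B=WRWB
After move 3 (R): R=RRGG U=WYWY F=OBGR D=YWYW B=GROB
After move 4 (R): R=GRGR U=WBWR F=OWGW D=YOYG B=YRYB
After move 5 (U): U=WWRB F=GRGW R=YRGR B=BBYB L=OWOO
After move 6 (R'): R=RRYG U=WYRB F=GWGB D=YRYW B=GBOB
Query: F face = GWGB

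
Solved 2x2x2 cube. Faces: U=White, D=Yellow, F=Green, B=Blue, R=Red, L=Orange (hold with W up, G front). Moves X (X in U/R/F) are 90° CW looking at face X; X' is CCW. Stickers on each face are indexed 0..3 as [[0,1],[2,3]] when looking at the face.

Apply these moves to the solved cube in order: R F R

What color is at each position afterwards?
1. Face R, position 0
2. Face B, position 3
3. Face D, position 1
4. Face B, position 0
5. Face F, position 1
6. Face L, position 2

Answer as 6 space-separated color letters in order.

Answer: G B W O R O

Derivation:
After move 1 (R): R=RRRR U=WGWG F=GYGY D=YBYB B=WBWB
After move 2 (F): F=GGYY U=WGOO R=WRGR D=RRYB L=OYOB
After move 3 (R): R=GWRR U=WGOY F=GRYB D=RWYW B=OBGB
Query 1: R[0] = G
Query 2: B[3] = B
Query 3: D[1] = W
Query 4: B[0] = O
Query 5: F[1] = R
Query 6: L[2] = O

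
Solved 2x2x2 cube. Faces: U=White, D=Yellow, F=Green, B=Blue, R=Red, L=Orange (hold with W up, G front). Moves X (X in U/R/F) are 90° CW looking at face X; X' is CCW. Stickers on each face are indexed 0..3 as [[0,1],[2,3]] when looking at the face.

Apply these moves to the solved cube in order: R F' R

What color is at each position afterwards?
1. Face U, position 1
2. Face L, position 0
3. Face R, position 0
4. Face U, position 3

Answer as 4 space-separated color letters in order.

Answer: Y O Y G

Derivation:
After move 1 (R): R=RRRR U=WGWG F=GYGY D=YBYB B=WBWB
After move 2 (F'): F=YYGG U=WGRR R=BRYR D=OOYB L=OGOW
After move 3 (R): R=YBRR U=WYRG F=YOGB D=OWYW B=RBGB
Query 1: U[1] = Y
Query 2: L[0] = O
Query 3: R[0] = Y
Query 4: U[3] = G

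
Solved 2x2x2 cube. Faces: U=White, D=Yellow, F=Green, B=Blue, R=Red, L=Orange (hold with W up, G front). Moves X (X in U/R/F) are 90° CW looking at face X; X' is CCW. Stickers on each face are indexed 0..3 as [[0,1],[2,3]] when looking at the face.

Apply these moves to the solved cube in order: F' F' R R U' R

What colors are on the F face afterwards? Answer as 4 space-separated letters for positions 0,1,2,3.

After move 1 (F'): F=GGGG U=WWRR R=YRYR D=OOYY L=OWOW
After move 2 (F'): F=GGGG U=WWYY R=OROR D=WWYY L=OROR
After move 3 (R): R=OORR U=WGYG F=GWGY D=WBYB B=YBWB
After move 4 (R): R=RORO U=WWYY F=GBGB D=WWYY B=GBGB
After move 5 (U'): U=WYWY F=ORGB R=GBRO B=ROGB L=GBOR
After move 6 (R): R=RGOB U=WRWB F=OWGY D=WGYR B=YOYB
Query: F face = OWGY

Answer: O W G Y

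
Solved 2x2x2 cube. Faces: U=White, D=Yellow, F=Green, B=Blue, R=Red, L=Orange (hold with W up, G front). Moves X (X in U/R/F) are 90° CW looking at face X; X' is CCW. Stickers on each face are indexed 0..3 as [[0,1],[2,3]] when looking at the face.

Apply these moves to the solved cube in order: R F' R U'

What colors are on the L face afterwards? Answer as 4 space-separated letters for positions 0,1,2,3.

Answer: R B O W

Derivation:
After move 1 (R): R=RRRR U=WGWG F=GYGY D=YBYB B=WBWB
After move 2 (F'): F=YYGG U=WGRR R=BRYR D=OOYB L=OGOW
After move 3 (R): R=YBRR U=WYRG F=YOGB D=OWYW B=RBGB
After move 4 (U'): U=YGWR F=OGGB R=YORR B=YBGB L=RBOW
Query: L face = RBOW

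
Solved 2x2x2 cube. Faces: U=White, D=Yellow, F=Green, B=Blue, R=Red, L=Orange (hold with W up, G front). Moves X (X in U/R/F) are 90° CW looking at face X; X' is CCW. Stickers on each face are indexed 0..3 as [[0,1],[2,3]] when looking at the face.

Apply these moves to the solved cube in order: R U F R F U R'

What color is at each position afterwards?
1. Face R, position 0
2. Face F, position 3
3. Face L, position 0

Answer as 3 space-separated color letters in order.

Answer: O R Y

Derivation:
After move 1 (R): R=RRRR U=WGWG F=GYGY D=YBYB B=WBWB
After move 2 (U): U=WWGG F=RRGY R=WBRR B=OOWB L=GYOO
After move 3 (F): F=GRYR U=WWOY R=GBGR D=RWYB L=GYOB
After move 4 (R): R=GGRB U=WROR F=GWYB D=RWYO B=YOWB
After move 5 (F): F=YGBW U=WRBY R=OGRB D=RGYO L=GROW
After move 6 (U): U=BWYR F=OGBW R=YORB B=GRWB L=YGOW
After move 7 (R'): R=OBYR U=BWYG F=OWBR D=RGYW B=ORGB
Query 1: R[0] = O
Query 2: F[3] = R
Query 3: L[0] = Y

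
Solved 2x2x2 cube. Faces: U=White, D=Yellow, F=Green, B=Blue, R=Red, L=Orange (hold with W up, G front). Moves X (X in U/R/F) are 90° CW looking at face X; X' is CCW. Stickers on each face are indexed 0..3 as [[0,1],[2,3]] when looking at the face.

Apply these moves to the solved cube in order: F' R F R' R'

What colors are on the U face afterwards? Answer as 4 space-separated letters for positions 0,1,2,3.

Answer: W Y W B

Derivation:
After move 1 (F'): F=GGGG U=WWRR R=YRYR D=OOYY L=OWOW
After move 2 (R): R=YYRR U=WGRG F=GOGY D=OBYB B=RBWB
After move 3 (F): F=GGYO U=WGWW R=RYGR D=RYYB L=OOOB
After move 4 (R'): R=YRRG U=WWWR F=GGYW D=RGYO B=BBYB
After move 5 (R'): R=RGYR U=WYWB F=GWYR D=RGYW B=OBGB
Query: U face = WYWB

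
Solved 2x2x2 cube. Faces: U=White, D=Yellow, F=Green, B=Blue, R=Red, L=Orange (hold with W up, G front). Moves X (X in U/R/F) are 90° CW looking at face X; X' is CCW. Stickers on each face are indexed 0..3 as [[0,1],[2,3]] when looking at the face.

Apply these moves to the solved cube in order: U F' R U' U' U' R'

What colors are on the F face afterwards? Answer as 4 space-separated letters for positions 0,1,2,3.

Answer: Y W R G

Derivation:
After move 1 (U): U=WWWW F=RRGG R=BBRR B=OOBB L=GGOO
After move 2 (F'): F=RGRG U=WWBR R=YBYR D=GOYY L=GWOW
After move 3 (R): R=YYRB U=WGBG F=RORY D=GBYO B=ROWB
After move 4 (U'): U=GGWB F=GWRY R=RORB B=YYWB L=ROOW
After move 5 (U'): U=GBGW F=RORY R=GWRB B=ROWB L=YYOW
After move 6 (U'): U=BWGG F=YYRY R=RORB B=GWWB L=ROOW
After move 7 (R'): R=OBRR U=BWGG F=YWRG D=GYYY B=OWBB
Query: F face = YWRG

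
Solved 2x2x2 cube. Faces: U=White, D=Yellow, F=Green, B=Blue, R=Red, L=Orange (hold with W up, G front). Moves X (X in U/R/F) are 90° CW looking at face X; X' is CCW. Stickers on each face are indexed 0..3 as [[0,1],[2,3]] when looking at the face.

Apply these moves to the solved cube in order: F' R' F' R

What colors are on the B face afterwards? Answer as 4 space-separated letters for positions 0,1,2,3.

Answer: Y B B B

Derivation:
After move 1 (F'): F=GGGG U=WWRR R=YRYR D=OOYY L=OWOW
After move 2 (R'): R=RRYY U=WBRB F=GWGR D=OGYG B=YBOB
After move 3 (F'): F=WRGG U=WBRY R=GROY D=WWYG L=OBOR
After move 4 (R): R=OGYR U=WRRG F=WWGG D=WOYY B=YBBB
Query: B face = YBBB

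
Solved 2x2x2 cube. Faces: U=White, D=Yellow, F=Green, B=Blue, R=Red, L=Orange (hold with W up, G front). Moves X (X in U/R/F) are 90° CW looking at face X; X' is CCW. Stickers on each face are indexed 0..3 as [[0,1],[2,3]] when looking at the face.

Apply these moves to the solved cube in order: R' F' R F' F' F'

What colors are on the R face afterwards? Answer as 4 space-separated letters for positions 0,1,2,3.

After move 1 (R'): R=RRRR U=WBWB F=GWGW D=YGYG B=YBYB
After move 2 (F'): F=WWGG U=WBRR R=GRYR D=OOYG L=OBOW
After move 3 (R): R=YGRR U=WWRG F=WOGG D=OYYY B=RBBB
After move 4 (F'): F=OGWG U=WWYR R=YGOR D=BWYY L=OGOR
After move 5 (F'): F=GGOW U=WWYO R=WGBR D=GRYY L=OROY
After move 6 (F'): F=GWGO U=WWWB R=RGGR D=RYYY L=OOOY
Query: R face = RGGR

Answer: R G G R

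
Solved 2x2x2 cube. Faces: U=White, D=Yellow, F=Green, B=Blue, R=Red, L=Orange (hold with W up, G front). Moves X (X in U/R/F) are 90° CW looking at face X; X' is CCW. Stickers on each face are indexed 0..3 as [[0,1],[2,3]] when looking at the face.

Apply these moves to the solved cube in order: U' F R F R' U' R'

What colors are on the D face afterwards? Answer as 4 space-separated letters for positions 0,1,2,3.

Answer: R R Y Y

Derivation:
After move 1 (U'): U=WWWW F=OOGG R=GGRR B=RRBB L=BBOO
After move 2 (F): F=GOGO U=WWOB R=WGWR D=RGYY L=BYOY
After move 3 (R): R=WWRG U=WOOO F=GGGY D=RBYR B=BRWB
After move 4 (F): F=GGYG U=WOYY R=OWOG D=RWYR L=BROB
After move 5 (R'): R=WGOO U=WWYB F=GOYY D=RGYG B=RRWB
After move 6 (U'): U=WBWY F=BRYY R=GOOO B=WGWB L=RROB
After move 7 (R'): R=OOGO U=WWWW F=BBYY D=RRYY B=GGGB
Query: D face = RRYY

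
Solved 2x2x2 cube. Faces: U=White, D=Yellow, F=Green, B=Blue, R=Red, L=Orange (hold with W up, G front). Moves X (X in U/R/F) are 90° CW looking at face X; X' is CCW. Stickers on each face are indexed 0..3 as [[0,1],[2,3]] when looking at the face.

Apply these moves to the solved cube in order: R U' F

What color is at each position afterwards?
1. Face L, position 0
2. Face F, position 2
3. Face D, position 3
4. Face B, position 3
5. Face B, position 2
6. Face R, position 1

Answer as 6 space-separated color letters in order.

Answer: W Y B B W Y

Derivation:
After move 1 (R): R=RRRR U=WGWG F=GYGY D=YBYB B=WBWB
After move 2 (U'): U=GGWW F=OOGY R=GYRR B=RRWB L=WBOO
After move 3 (F): F=GOYO U=GGOB R=WYWR D=RGYB L=WYOB
Query 1: L[0] = W
Query 2: F[2] = Y
Query 3: D[3] = B
Query 4: B[3] = B
Query 5: B[2] = W
Query 6: R[1] = Y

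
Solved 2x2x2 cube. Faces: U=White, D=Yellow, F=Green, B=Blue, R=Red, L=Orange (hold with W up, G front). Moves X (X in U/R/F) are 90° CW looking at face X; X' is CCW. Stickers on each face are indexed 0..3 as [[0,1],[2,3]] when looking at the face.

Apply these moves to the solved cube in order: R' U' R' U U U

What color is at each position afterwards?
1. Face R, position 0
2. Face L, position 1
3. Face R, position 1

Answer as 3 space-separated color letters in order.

Answer: O R B

Derivation:
After move 1 (R'): R=RRRR U=WBWB F=GWGW D=YGYG B=YBYB
After move 2 (U'): U=BBWW F=OOGW R=GWRR B=RRYB L=YBOO
After move 3 (R'): R=WRGR U=BYWR F=OBGW D=YOYW B=GRGB
After move 4 (U): U=WBRY F=WRGW R=GRGR B=YBGB L=OBOO
After move 5 (U): U=RWYB F=GRGW R=YBGR B=OBGB L=WROO
After move 6 (U): U=YRBW F=YBGW R=OBGR B=WRGB L=GROO
Query 1: R[0] = O
Query 2: L[1] = R
Query 3: R[1] = B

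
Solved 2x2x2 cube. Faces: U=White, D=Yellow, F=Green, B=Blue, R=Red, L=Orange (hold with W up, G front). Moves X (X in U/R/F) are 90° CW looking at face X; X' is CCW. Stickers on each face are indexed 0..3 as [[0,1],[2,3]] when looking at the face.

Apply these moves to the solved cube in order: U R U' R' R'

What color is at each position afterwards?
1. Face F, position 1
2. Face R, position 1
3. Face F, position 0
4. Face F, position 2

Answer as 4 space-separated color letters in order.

After move 1 (U): U=WWWW F=RRGG R=BBRR B=OOBB L=GGOO
After move 2 (R): R=RBRB U=WRWG F=RYGY D=YBYO B=WOWB
After move 3 (U'): U=RGWW F=GGGY R=RYRB B=RBWB L=WOOO
After move 4 (R'): R=YBRR U=RWWR F=GGGW D=YGYY B=OBBB
After move 5 (R'): R=BRYR U=RBWO F=GWGR D=YGYW B=YBGB
Query 1: F[1] = W
Query 2: R[1] = R
Query 3: F[0] = G
Query 4: F[2] = G

Answer: W R G G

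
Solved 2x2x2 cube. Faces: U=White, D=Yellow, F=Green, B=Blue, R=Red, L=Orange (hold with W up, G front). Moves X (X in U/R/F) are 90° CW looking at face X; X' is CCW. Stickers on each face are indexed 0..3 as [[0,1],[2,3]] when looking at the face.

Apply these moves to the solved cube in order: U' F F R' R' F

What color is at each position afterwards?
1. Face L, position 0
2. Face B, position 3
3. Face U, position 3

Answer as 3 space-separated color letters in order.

Answer: B B R

Derivation:
After move 1 (U'): U=WWWW F=OOGG R=GGRR B=RRBB L=BBOO
After move 2 (F): F=GOGO U=WWOB R=WGWR D=RGYY L=BYOY
After move 3 (F): F=GGOO U=WWYY R=OGBR D=WWYY L=BROG
After move 4 (R'): R=GROB U=WBYR F=GWOY D=WGYO B=YRWB
After move 5 (R'): R=RBGO U=WWYY F=GBOR D=WWYY B=ORGB
After move 6 (F): F=OGRB U=WWGR R=YBYO D=GRYY L=BWOW
Query 1: L[0] = B
Query 2: B[3] = B
Query 3: U[3] = R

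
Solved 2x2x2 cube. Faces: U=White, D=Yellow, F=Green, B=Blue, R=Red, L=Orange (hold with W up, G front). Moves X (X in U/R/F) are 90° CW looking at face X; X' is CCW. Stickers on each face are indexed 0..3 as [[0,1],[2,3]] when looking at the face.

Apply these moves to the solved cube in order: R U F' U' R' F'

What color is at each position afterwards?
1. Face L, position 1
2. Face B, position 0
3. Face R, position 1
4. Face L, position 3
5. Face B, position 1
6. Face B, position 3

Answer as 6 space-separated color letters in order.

Answer: B B R W B B

Derivation:
After move 1 (R): R=RRRR U=WGWG F=GYGY D=YBYB B=WBWB
After move 2 (U): U=WWGG F=RRGY R=WBRR B=OOWB L=GYOO
After move 3 (F'): F=RYRG U=WWWR R=BBYR D=YOYB L=GGOG
After move 4 (U'): U=WRWW F=GGRG R=RYYR B=BBWB L=OOOG
After move 5 (R'): R=YRRY U=WWWB F=GRRW D=YGYG B=BBOB
After move 6 (F'): F=RWGR U=WWYR R=GRYY D=OGYG L=OBOW
Query 1: L[1] = B
Query 2: B[0] = B
Query 3: R[1] = R
Query 4: L[3] = W
Query 5: B[1] = B
Query 6: B[3] = B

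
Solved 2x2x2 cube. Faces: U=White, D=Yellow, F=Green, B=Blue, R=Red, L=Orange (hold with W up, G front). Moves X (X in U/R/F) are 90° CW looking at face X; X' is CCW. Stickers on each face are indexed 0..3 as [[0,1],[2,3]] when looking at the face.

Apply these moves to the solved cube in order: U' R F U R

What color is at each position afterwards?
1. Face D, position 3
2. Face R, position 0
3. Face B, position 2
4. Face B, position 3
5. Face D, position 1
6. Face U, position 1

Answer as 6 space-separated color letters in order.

After move 1 (U'): U=WWWW F=OOGG R=GGRR B=RRBB L=BBOO
After move 2 (R): R=RGRG U=WOWG F=OYGY D=YBYR B=WRWB
After move 3 (F): F=GOYY U=WOOB R=WGGG D=RRYR L=BYOB
After move 4 (U): U=OWBO F=WGYY R=WRGG B=BYWB L=GOOB
After move 5 (R): R=GWGR U=OGBY F=WRYR D=RWYB B=OYWB
Query 1: D[3] = B
Query 2: R[0] = G
Query 3: B[2] = W
Query 4: B[3] = B
Query 5: D[1] = W
Query 6: U[1] = G

Answer: B G W B W G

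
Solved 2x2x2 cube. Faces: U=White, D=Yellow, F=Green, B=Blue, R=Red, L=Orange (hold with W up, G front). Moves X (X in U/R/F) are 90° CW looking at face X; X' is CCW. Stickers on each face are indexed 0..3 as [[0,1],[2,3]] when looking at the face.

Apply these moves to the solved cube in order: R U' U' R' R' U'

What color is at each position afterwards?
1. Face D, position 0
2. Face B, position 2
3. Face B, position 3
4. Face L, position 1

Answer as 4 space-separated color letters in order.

After move 1 (R): R=RRRR U=WGWG F=GYGY D=YBYB B=WBWB
After move 2 (U'): U=GGWW F=OOGY R=GYRR B=RRWB L=WBOO
After move 3 (U'): U=GWGW F=WBGY R=OORR B=GYWB L=RROO
After move 4 (R'): R=OROR U=GWGG F=WWGW D=YBYY B=BYBB
After move 5 (R'): R=RROO U=GBGB F=WWGG D=YWYW B=YYBB
After move 6 (U'): U=BBGG F=RRGG R=WWOO B=RRBB L=YYOO
Query 1: D[0] = Y
Query 2: B[2] = B
Query 3: B[3] = B
Query 4: L[1] = Y

Answer: Y B B Y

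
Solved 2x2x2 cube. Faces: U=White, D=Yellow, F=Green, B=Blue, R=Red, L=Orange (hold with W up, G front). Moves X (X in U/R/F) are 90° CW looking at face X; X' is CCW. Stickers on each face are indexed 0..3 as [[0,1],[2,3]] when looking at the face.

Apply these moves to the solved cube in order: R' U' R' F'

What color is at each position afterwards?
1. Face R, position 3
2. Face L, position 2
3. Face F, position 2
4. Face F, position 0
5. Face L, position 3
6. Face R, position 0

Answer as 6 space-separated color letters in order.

After move 1 (R'): R=RRRR U=WBWB F=GWGW D=YGYG B=YBYB
After move 2 (U'): U=BBWW F=OOGW R=GWRR B=RRYB L=YBOO
After move 3 (R'): R=WRGR U=BYWR F=OBGW D=YOYW B=GRGB
After move 4 (F'): F=BWOG U=BYWG R=ORYR D=BOYW L=YROW
Query 1: R[3] = R
Query 2: L[2] = O
Query 3: F[2] = O
Query 4: F[0] = B
Query 5: L[3] = W
Query 6: R[0] = O

Answer: R O O B W O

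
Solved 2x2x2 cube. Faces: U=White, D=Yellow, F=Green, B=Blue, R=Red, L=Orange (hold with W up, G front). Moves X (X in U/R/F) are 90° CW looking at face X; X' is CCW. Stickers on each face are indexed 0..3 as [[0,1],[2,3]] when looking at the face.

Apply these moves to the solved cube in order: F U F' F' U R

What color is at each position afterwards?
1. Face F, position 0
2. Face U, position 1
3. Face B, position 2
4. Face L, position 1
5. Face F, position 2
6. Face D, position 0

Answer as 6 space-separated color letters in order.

After move 1 (F): F=GGGG U=WWOO R=WRWR D=RRYY L=OYOY
After move 2 (U): U=OWOW F=WRGG R=BBWR B=OYBB L=GGOY
After move 3 (F'): F=RGWG U=OWBW R=RBRR D=GYYY L=GWOO
After move 4 (F'): F=GGRW U=OWRR R=YBGR D=WOYY L=GWOB
After move 5 (U): U=RORW F=YBRW R=OYGR B=GWBB L=GGOB
After move 6 (R): R=GORY U=RBRW F=YORY D=WBYG B=WWOB
Query 1: F[0] = Y
Query 2: U[1] = B
Query 3: B[2] = O
Query 4: L[1] = G
Query 5: F[2] = R
Query 6: D[0] = W

Answer: Y B O G R W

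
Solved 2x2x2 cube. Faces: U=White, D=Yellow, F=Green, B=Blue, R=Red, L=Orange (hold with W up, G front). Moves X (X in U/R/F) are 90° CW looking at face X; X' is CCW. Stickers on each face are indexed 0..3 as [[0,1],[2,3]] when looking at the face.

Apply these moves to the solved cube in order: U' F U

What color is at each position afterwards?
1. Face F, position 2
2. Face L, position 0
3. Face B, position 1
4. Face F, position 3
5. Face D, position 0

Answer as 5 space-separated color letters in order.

After move 1 (U'): U=WWWW F=OOGG R=GGRR B=RRBB L=BBOO
After move 2 (F): F=GOGO U=WWOB R=WGWR D=RGYY L=BYOY
After move 3 (U): U=OWBW F=WGGO R=RRWR B=BYBB L=GOOY
Query 1: F[2] = G
Query 2: L[0] = G
Query 3: B[1] = Y
Query 4: F[3] = O
Query 5: D[0] = R

Answer: G G Y O R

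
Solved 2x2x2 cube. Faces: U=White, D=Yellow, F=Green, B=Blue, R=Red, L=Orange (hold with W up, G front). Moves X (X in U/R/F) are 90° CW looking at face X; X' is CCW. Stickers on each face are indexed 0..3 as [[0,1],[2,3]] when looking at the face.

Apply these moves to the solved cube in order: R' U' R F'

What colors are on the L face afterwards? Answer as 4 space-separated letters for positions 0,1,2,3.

Answer: Y W O W

Derivation:
After move 1 (R'): R=RRRR U=WBWB F=GWGW D=YGYG B=YBYB
After move 2 (U'): U=BBWW F=OOGW R=GWRR B=RRYB L=YBOO
After move 3 (R): R=RGRW U=BOWW F=OGGG D=YYYR B=WRBB
After move 4 (F'): F=GGOG U=BORR R=YGYW D=BOYR L=YWOW
Query: L face = YWOW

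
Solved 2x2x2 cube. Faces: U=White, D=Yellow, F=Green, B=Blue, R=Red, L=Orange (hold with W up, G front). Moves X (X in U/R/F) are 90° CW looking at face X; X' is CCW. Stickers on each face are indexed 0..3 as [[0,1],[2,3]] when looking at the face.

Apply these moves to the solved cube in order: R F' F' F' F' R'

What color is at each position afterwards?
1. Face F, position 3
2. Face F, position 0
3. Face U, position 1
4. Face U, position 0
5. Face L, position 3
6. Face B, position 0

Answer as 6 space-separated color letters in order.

Answer: G G W W O B

Derivation:
After move 1 (R): R=RRRR U=WGWG F=GYGY D=YBYB B=WBWB
After move 2 (F'): F=YYGG U=WGRR R=BRYR D=OOYB L=OGOW
After move 3 (F'): F=YGYG U=WGBY R=OROR D=GWYB L=OROR
After move 4 (F'): F=GGYY U=WGOO R=WRGR D=RRYB L=OYOB
After move 5 (F'): F=GYGY U=WGWG R=RRRR D=YBYB L=OOOO
After move 6 (R'): R=RRRR U=WWWW F=GGGG D=YYYY B=BBBB
Query 1: F[3] = G
Query 2: F[0] = G
Query 3: U[1] = W
Query 4: U[0] = W
Query 5: L[3] = O
Query 6: B[0] = B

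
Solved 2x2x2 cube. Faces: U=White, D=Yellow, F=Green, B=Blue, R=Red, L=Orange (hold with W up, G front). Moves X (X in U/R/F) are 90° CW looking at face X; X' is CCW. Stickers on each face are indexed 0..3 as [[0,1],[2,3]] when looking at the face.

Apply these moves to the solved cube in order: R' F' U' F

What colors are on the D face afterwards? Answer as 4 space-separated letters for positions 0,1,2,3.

Answer: Y W Y G

Derivation:
After move 1 (R'): R=RRRR U=WBWB F=GWGW D=YGYG B=YBYB
After move 2 (F'): F=WWGG U=WBRR R=GRYR D=OOYG L=OBOW
After move 3 (U'): U=BRWR F=OBGG R=WWYR B=GRYB L=YBOW
After move 4 (F): F=GOGB U=BRWB R=WWRR D=YWYG L=YOOO
Query: D face = YWYG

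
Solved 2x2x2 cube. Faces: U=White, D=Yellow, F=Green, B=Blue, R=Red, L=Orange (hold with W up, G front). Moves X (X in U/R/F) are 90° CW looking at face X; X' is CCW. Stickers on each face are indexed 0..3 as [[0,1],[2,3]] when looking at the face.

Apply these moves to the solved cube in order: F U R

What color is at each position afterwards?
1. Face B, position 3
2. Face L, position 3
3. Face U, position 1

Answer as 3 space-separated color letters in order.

After move 1 (F): F=GGGG U=WWOO R=WRWR D=RRYY L=OYOY
After move 2 (U): U=OWOW F=WRGG R=BBWR B=OYBB L=GGOY
After move 3 (R): R=WBRB U=OROG F=WRGY D=RBYO B=WYWB
Query 1: B[3] = B
Query 2: L[3] = Y
Query 3: U[1] = R

Answer: B Y R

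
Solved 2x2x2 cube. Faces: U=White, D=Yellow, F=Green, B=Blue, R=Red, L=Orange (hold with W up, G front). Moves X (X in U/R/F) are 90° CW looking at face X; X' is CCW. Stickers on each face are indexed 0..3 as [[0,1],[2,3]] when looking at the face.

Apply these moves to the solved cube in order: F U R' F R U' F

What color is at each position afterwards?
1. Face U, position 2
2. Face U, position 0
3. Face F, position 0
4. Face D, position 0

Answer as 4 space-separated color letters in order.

Answer: R W W W

Derivation:
After move 1 (F): F=GGGG U=WWOO R=WRWR D=RRYY L=OYOY
After move 2 (U): U=OWOW F=WRGG R=BBWR B=OYBB L=GGOY
After move 3 (R'): R=BRBW U=OBOO F=WWGW D=RRYG B=YYRB
After move 4 (F): F=GWWW U=OBYG R=OROW D=BBYG L=GROR
After move 5 (R): R=OOWR U=OWYW F=GBWG D=BRYY B=GYBB
After move 6 (U'): U=WWOY F=GRWG R=GBWR B=OOBB L=GYOR
After move 7 (F): F=WGGR U=WWRY R=OBYR D=WGYY L=GBOR
Query 1: U[2] = R
Query 2: U[0] = W
Query 3: F[0] = W
Query 4: D[0] = W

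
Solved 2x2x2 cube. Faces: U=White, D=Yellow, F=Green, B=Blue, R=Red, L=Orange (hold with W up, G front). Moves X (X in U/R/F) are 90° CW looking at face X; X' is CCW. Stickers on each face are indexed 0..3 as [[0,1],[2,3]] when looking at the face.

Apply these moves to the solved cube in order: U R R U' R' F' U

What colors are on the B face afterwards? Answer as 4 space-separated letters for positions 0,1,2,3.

After move 1 (U): U=WWWW F=RRGG R=BBRR B=OOBB L=GGOO
After move 2 (R): R=RBRB U=WRWG F=RYGY D=YBYO B=WOWB
After move 3 (R): R=RRBB U=WYWY F=RBGO D=YWYW B=GORB
After move 4 (U'): U=YYWW F=GGGO R=RBBB B=RRRB L=GOOO
After move 5 (R'): R=BBRB U=YRWR F=GYGW D=YGYO B=WRWB
After move 6 (F'): F=YWGG U=YRBR R=GBYB D=OOYO L=GROW
After move 7 (U): U=BYRR F=GBGG R=WRYB B=GRWB L=YWOW
Query: B face = GRWB

Answer: G R W B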